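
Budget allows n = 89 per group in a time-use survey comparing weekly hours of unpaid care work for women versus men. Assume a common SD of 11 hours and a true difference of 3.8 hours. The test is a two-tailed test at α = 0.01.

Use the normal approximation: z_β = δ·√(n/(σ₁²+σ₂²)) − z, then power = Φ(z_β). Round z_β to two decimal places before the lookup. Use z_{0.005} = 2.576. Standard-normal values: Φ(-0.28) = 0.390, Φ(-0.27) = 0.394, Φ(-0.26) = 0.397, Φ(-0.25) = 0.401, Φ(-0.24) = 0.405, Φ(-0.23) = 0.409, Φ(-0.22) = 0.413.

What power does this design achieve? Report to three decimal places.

Power ≈ 0.394

z_β = δ·√(n/(σ₁²+σ₂²)) − z_{α/2}
    = 3.8 · √(89/242) − 2.576
    = 3.8 · 0.60644 − 2.576
    = 2.3045 − 2.576 = -0.2715 → -0.27
Power = Φ(-0.27) = 0.394.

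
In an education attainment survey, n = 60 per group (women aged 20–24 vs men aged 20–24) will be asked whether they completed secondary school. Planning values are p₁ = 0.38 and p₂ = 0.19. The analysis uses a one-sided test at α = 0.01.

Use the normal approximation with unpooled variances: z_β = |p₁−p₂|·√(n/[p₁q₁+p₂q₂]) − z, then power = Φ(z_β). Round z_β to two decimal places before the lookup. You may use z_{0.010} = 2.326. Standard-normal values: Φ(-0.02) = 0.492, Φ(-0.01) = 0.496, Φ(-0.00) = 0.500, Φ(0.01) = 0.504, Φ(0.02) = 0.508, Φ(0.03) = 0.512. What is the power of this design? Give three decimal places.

z_β = |p₁−p₂|·√(n/[p₁q₁+p₂q₂]) − z_α
    = 0.19 · √(60/0.3895) − 2.326
    = 0.19 · 12.4114 − 2.326
    = 2.3582 − 2.326 = 0.0322 → 0.03
Power = Φ(0.03) = 0.512.

Power ≈ 0.512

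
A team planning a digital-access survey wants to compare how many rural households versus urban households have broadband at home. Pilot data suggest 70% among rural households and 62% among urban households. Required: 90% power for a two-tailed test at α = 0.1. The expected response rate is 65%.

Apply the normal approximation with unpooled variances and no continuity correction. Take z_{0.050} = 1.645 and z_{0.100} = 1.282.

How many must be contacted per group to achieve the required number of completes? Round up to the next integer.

n = (z_{α/2} + z_β)² · [p₁(1−p₁) + p₂(1−p₂)] / (p₁ − p₂)²
  = (1.645 + 1.282)² · (0.70·0.30 + 0.62·0.38) / (0.08)²
  = (2.927)² · (0.2100 + 0.2356) / 0.0064
  = 8.5673 · 0.4456 / 0.0064
  = 596.50
Adjust for 65% response: 596.50 / 0.65 = 917.69.
Round up → n = 918 per group.

n = 918 per group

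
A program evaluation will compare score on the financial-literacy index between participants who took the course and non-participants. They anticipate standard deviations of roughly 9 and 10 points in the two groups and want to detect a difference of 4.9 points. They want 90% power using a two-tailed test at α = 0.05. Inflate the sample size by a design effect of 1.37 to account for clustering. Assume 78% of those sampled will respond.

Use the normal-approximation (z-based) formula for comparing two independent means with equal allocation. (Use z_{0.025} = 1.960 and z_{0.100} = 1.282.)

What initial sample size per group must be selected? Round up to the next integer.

n = (z_{α/2} + z_β)² · (σ₁² + σ₂²) / δ²
  = (1.960 + 1.282)² · (9² + 10² = 181) / 4.9²
  = 10.5106 · 181 / 24.01
  = 79.23
Design effect: 1.37 × 79.23 = 108.55.
Adjust for 78% response: 108.55 / 0.78 = 139.17.
Round up → n = 140 per group.

n = 140 per group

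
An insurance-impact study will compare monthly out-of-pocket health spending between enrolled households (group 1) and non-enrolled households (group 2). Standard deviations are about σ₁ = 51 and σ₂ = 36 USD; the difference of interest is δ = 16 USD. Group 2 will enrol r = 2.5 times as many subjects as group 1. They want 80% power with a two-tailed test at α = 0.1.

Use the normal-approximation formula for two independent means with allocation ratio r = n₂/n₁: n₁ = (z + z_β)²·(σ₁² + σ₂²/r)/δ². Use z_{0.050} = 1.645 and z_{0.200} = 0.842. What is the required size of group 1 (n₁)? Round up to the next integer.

n₁ = (z_{α/2} + z_β)² · (σ₁² + σ₂²/r) / δ²
   = (1.645 + 0.842)² · (51² + 36²/2.5) / 16²
   = 6.1852 · (2601 + 518.4) / 256
   = 6.1852 · 3119.4 / 256
   = 75.37
Round up → n₁ = 76; n₂ = r·n₁ = 2.5 × 76 = 190.

n₁ = 76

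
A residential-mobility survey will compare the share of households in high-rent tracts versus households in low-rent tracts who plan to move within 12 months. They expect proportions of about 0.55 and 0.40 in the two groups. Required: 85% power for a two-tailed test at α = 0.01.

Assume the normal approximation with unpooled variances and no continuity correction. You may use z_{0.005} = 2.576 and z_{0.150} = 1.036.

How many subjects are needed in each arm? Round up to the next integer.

n = (z_{α/2} + z_β)² · [p₁(1−p₁) + p₂(1−p₂)] / (p₁ − p₂)²
  = (2.576 + 1.036)² · (0.55·0.45 + 0.40·0.60) / (0.15)²
  = (3.612)² · (0.2475 + 0.2400) / 0.0225
  = 13.0465 · 0.4875 / 0.0225
  = 282.68
Round up → n = 283 per group.

n = 283 per group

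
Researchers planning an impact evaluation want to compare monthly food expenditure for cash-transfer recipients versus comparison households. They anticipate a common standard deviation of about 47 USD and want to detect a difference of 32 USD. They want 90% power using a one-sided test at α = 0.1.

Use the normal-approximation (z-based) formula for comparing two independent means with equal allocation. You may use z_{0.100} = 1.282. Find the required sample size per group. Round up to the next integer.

n = 29 per group

n = (z_α + z_β)² · (σ₁² + σ₂²) / δ²
  = (1.282 + 1.282)² · (2·47² = 4418) / 32²
  = 6.5741 · 4418 / 1024
  = 28.36
Round up → n = 29 per group.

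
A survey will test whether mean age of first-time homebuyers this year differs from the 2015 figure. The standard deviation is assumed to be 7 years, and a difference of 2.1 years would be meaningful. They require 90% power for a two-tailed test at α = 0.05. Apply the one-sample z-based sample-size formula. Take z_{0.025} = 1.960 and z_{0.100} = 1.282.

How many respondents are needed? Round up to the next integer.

n = 117

n = (z_{α/2} + z_β)² · σ² / δ²
  = (1.960 + 1.282)² · 7² / 2.1²
  = 10.5106 · 49 / 4.41
  = 116.78
Round up → n = 117.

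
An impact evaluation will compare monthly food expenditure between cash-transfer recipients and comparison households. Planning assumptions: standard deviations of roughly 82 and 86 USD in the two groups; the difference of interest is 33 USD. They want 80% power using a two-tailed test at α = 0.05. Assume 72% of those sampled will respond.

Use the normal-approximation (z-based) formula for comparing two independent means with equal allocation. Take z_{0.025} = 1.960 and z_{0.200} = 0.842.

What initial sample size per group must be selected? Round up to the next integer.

n = (z_{α/2} + z_β)² · (σ₁² + σ₂²) / δ²
  = (1.960 + 0.842)² · (82² + 86² = 14120) / 33²
  = 7.8512 · 14120 / 1089
  = 101.80
Adjust for 72% response: 101.80 / 0.72 = 141.39.
Round up → n = 142 per group.

n = 142 per group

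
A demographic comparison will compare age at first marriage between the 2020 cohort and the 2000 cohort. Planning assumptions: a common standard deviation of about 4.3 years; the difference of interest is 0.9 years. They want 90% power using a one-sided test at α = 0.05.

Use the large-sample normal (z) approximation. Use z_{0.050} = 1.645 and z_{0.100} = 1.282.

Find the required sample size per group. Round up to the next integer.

n = (z_α + z_β)² · (σ₁² + σ₂²) / δ²
  = (1.645 + 1.282)² · (2·4.3² = 36.98) / 0.9²
  = 8.5673 · 36.98 / 0.81
  = 391.14
Round up → n = 392 per group.

n = 392 per group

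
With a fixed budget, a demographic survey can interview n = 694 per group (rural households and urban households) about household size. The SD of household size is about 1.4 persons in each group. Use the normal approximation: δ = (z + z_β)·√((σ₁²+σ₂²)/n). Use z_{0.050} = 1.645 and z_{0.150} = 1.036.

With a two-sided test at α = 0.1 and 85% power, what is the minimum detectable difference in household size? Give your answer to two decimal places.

Minimum detectable difference ≈ 0.20 persons

δ = (z_{α/2} + z_β) · √((σ₁²+σ₂²)/n)
  = (1.645 + 1.036) · √(3.92/694)
  = 2.681 · √0.00565
  = 2.681 · 0.0752
  = 0.2015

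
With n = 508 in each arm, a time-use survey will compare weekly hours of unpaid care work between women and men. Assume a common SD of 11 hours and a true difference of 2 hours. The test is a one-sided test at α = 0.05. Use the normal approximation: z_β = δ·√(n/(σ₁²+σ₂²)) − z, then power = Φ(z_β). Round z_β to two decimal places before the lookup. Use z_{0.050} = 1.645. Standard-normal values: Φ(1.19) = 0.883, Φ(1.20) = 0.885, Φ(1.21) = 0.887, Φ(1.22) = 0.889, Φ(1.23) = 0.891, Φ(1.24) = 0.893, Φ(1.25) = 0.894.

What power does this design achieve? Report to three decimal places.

z_β = δ·√(n/(σ₁²+σ₂²)) − z_α
    = 2 · √(508/242) − 1.645
    = 2 · 1.44885 − 1.645
    = 2.8977 − 1.645 = 1.2527 → 1.25
Power = Φ(1.25) = 0.894.

Power ≈ 0.894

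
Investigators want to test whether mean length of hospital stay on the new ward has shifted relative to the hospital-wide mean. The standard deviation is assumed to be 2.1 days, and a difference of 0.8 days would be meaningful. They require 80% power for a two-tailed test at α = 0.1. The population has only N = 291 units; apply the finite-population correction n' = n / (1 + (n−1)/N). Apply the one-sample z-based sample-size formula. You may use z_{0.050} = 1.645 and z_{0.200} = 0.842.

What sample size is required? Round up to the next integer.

n = 38

n = (z_{α/2} + z_β)² · σ² / δ²
  = (1.645 + 0.842)² · 2.1² / 0.8²
  = 6.1852 · 4.41 / 0.64
  = 42.62
Finite-population correction (N = 291): 42.62 / (1 + (42.62 − 1)/291) = 37.29.
Round up → n = 38.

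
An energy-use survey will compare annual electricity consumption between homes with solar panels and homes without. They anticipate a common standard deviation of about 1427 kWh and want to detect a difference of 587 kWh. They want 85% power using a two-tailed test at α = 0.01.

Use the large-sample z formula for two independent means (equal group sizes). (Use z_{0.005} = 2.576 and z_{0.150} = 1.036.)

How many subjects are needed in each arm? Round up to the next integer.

n = 155 per group

n = (z_{α/2} + z_β)² · (σ₁² + σ₂²) / δ²
  = (2.576 + 1.036)² · (2·1427² = 4072658) / 587²
  = 13.0465 · 4072658 / 344569
  = 154.20
Round up → n = 155 per group.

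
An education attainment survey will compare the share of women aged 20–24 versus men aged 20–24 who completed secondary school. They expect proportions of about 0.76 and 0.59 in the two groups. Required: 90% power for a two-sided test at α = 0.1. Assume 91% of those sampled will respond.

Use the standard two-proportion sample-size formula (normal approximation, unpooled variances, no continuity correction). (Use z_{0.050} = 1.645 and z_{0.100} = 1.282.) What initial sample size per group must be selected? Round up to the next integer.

n = 139 per group

n = (z_{α/2} + z_β)² · [p₁(1−p₁) + p₂(1−p₂)] / (p₁ − p₂)²
  = (1.645 + 1.282)² · (0.76·0.24 + 0.59·0.41) / (0.17)²
  = (2.927)² · (0.1824 + 0.2419) / 0.0289
  = 8.5673 · 0.4243 / 0.0289
  = 125.78
Adjust for 91% response: 125.78 / 0.91 = 138.22.
Round up → n = 139 per group.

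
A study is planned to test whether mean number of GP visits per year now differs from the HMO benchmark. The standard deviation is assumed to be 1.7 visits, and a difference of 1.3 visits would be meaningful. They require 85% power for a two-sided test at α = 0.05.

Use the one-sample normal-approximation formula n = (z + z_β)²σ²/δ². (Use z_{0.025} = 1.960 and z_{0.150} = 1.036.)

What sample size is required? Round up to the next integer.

n = (z_{α/2} + z_β)² · σ² / δ²
  = (1.960 + 1.036)² · 1.7² / 1.3²
  = 8.9760 · 2.89 / 1.69
  = 15.35
Round up → n = 16.

n = 16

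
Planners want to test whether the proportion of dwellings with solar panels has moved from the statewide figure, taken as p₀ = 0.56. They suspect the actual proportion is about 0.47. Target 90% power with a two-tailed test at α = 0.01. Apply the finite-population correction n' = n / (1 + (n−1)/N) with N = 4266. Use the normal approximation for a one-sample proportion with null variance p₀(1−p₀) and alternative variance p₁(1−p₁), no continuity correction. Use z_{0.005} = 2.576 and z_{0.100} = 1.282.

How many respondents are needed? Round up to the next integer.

n = [z_{α/2}·√(p₀q₀) + z_β·√(p₁q₁)]² / (p₁ − p₀)²
  = [2.576·√(0.56·0.44) + 1.282·√(0.47·0.53)]² / (-0.09)²
  = [2.576·0.4964 + 1.282·0.4991]² / 0.0081
  = [1.9185]² / 0.0081
  = 454.42
Finite-population correction (N = 4266): 454.42 / (1 + (454.42 − 1)/4266) = 410.76.
Round up → n = 411.

n = 411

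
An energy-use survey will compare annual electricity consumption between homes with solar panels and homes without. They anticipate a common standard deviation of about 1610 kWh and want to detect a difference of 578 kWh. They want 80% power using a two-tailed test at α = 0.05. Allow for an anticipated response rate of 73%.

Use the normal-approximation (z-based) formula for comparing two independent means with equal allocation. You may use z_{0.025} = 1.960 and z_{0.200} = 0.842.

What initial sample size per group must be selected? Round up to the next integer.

n = 167 per group

n = (z_{α/2} + z_β)² · (σ₁² + σ₂²) / δ²
  = (1.960 + 0.842)² · (2·1610² = 5184200) / 578²
  = 7.8512 · 5184200 / 334084
  = 121.83
Adjust for 73% response: 121.83 / 0.73 = 166.89.
Round up → n = 167 per group.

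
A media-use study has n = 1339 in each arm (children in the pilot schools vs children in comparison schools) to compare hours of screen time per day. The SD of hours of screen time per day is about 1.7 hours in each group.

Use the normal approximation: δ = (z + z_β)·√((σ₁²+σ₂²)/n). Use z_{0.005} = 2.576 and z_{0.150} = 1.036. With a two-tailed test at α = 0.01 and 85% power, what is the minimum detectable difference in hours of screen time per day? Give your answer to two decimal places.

Minimum detectable difference ≈ 0.24 hours

δ = (z_{α/2} + z_β) · √((σ₁²+σ₂²)/n)
  = (2.576 + 1.036) · √(5.78/1339)
  = 3.612 · √0.00432
  = 3.612 · 0.0657
  = 0.2373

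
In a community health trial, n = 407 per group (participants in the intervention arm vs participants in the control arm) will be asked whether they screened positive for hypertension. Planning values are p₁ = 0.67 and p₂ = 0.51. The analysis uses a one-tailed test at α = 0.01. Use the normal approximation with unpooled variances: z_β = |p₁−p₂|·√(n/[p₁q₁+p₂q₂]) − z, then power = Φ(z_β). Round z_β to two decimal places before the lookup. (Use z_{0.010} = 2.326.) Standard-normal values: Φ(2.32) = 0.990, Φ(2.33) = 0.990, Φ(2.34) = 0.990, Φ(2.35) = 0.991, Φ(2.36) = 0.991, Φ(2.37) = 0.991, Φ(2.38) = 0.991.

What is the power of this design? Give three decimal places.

z_β = |p₁−p₂|·√(n/[p₁q₁+p₂q₂]) − z_α
    = 0.16 · √(407/0.4710) − 2.326
    = 0.16 · 29.3959 − 2.326
    = 4.7033 − 2.326 = 2.3773 → 2.38
Power = Φ(2.38) = 0.991.

Power ≈ 0.991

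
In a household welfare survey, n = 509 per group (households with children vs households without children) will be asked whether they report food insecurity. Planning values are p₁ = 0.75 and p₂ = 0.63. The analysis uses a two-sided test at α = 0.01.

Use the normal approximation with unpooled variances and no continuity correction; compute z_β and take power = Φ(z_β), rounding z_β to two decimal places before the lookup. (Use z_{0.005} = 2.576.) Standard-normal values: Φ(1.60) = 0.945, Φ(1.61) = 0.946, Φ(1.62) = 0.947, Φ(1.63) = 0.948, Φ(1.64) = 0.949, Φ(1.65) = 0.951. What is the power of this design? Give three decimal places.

z_β = |p₁−p₂|·√(n/[p₁q₁+p₂q₂]) − z_{α/2}
    = 0.12 · √(509/0.4206) − 2.576
    = 0.12 · 34.7876 − 2.576
    = 4.1745 − 2.576 = 1.5985 → 1.60
Power = Φ(1.60) = 0.945.

Power ≈ 0.945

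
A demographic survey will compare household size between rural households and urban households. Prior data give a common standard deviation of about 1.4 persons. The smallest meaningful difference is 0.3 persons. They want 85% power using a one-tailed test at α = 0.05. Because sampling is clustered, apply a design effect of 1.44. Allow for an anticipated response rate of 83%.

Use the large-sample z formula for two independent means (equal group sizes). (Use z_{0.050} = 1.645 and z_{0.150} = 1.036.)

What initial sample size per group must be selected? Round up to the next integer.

n = (z_α + z_β)² · (σ₁² + σ₂²) / δ²
  = (1.645 + 1.036)² · (2·1.4² = 3.92) / 0.3²
  = 7.1878 · 3.92 / 0.09
  = 313.07
Design effect: 1.44 × 313.07 = 450.82.
Adjust for 83% response: 450.82 / 0.83 = 543.15.
Round up → n = 544 per group.

n = 544 per group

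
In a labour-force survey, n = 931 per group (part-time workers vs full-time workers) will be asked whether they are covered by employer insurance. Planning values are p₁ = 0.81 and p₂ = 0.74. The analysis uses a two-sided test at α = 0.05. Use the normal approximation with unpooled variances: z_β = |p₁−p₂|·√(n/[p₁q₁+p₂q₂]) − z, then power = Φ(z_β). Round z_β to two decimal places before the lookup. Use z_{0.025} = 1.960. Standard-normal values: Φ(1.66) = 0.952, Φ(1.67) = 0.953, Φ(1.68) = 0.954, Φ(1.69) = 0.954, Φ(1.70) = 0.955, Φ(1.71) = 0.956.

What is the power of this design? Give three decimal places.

Power ≈ 0.953

z_β = |p₁−p₂|·√(n/[p₁q₁+p₂q₂]) − z_{α/2}
    = 0.07 · √(931/0.3463) − 1.960
    = 0.07 · 51.8500 − 1.960
    = 3.6295 − 1.960 = 1.6695 → 1.67
Power = Φ(1.67) = 0.953.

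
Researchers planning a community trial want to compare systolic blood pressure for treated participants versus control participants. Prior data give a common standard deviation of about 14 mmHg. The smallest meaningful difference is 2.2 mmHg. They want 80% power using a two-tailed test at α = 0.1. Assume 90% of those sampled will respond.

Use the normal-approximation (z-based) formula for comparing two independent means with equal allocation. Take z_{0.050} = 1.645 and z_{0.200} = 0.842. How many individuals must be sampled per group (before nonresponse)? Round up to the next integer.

n = (z_{α/2} + z_β)² · (σ₁² + σ₂²) / δ²
  = (1.645 + 0.842)² · (2·14² = 392) / 2.2²
  = 6.1852 · 392 / 4.84
  = 500.95
Adjust for 90% response: 500.95 / 0.90 = 556.61.
Round up → n = 557 per group.

n = 557 per group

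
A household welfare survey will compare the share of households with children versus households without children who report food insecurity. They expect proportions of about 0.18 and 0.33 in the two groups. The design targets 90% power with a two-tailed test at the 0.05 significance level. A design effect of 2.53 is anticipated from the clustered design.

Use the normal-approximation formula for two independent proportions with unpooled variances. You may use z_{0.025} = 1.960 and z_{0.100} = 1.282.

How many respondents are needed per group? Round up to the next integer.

n = 436 per group

n = (z_{α/2} + z_β)² · [p₁(1−p₁) + p₂(1−p₂)] / (p₁ − p₂)²
  = (1.960 + 1.282)² · (0.18·0.82 + 0.33·0.67) / (-0.15)²
  = (3.242)² · (0.1476 + 0.2211) / 0.0225
  = 10.5106 · 0.3687 / 0.0225
  = 172.23
Design effect: 2.53 × 172.23 = 435.75.
Round up → n = 436 per group.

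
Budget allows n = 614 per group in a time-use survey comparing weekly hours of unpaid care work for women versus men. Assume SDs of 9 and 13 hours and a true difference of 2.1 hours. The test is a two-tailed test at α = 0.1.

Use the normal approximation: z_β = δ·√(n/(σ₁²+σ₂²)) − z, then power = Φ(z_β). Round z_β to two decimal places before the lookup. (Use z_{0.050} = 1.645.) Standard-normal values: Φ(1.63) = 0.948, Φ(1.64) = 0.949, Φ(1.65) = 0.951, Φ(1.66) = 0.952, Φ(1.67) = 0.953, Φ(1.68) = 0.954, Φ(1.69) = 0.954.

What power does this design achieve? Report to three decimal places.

z_β = δ·√(n/(σ₁²+σ₂²)) − z_{α/2}
    = 2.1 · √(614/250) − 1.645
    = 2.1 · 1.56716 − 1.645
    = 3.2910 − 1.645 = 1.6460 → 1.65
Power = Φ(1.65) = 0.951.

Power ≈ 0.951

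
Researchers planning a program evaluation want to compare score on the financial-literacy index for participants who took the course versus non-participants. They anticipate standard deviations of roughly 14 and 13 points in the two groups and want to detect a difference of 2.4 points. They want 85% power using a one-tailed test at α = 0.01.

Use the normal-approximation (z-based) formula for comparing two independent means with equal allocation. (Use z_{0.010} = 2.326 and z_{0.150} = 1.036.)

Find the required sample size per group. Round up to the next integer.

n = 717 per group

n = (z_α + z_β)² · (σ₁² + σ₂²) / δ²
  = (2.326 + 1.036)² · (14² + 13² = 365) / 2.4²
  = 11.3030 · 365 / 5.76
  = 716.25
Round up → n = 717 per group.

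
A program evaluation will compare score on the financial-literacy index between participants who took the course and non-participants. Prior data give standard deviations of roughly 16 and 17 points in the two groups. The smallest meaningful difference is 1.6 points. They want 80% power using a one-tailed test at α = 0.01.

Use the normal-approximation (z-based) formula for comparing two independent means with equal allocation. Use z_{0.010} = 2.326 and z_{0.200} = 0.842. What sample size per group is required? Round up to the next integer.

n = 2137 per group

n = (z_α + z_β)² · (σ₁² + σ₂²) / δ²
  = (2.326 + 0.842)² · (16² + 17² = 545) / 1.6²
  = 10.0362 · 545 / 2.56
  = 2136.62
Round up → n = 2137 per group.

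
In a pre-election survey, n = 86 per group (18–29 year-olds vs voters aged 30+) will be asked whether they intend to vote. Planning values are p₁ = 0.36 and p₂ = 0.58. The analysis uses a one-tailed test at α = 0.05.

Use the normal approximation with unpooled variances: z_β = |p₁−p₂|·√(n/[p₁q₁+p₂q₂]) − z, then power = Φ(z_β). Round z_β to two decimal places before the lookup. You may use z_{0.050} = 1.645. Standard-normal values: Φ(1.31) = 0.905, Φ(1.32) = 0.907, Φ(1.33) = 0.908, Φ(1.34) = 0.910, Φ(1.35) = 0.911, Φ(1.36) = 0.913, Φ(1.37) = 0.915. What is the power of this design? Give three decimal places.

z_β = |p₁−p₂|·√(n/[p₁q₁+p₂q₂]) − z_α
    = 0.22 · √(86/0.4740) − 1.645
    = 0.22 · 13.4698 − 1.645
    = 2.9633 − 1.645 = 1.3183 → 1.32
Power = Φ(1.32) = 0.907.

Power ≈ 0.907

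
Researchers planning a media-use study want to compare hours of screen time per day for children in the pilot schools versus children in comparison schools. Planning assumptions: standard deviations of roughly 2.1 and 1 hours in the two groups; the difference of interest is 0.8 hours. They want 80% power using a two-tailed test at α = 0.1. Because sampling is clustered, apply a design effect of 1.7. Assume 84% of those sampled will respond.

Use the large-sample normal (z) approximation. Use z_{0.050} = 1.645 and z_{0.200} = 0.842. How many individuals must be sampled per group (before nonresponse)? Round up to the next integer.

n = (z_{α/2} + z_β)² · (σ₁² + σ₂²) / δ²
  = (1.645 + 0.842)² · (2.1² + 1² = 5.41) / 0.8²
  = 6.1852 · 5.41 / 0.64
  = 52.28
Design effect: 1.7 × 52.28 = 88.88.
Adjust for 84% response: 88.88 / 0.84 = 105.81.
Round up → n = 106 per group.

n = 106 per group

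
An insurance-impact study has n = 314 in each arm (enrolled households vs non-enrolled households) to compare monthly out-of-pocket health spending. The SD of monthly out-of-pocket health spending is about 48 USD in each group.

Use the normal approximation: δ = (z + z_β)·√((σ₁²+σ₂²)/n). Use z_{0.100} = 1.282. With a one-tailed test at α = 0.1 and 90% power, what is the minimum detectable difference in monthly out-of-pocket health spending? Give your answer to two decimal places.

δ = (z_α + z_β) · √((σ₁²+σ₂²)/n)
  = (1.282 + 1.282) · √(4608/314)
  = 2.564 · √14.6752
  = 2.564 · 3.8308
  = 9.8222

Minimum detectable difference ≈ 9.82 USD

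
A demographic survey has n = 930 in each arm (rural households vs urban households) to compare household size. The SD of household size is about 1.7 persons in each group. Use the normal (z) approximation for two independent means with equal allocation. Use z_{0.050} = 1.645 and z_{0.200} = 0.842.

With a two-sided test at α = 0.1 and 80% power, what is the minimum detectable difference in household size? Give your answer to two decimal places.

δ = (z_{α/2} + z_β) · √((σ₁²+σ₂²)/n)
  = (1.645 + 0.842) · √(5.78/930)
  = 2.487 · √0.00622
  = 2.487 · 0.0788
  = 0.1961

Minimum detectable difference ≈ 0.20 persons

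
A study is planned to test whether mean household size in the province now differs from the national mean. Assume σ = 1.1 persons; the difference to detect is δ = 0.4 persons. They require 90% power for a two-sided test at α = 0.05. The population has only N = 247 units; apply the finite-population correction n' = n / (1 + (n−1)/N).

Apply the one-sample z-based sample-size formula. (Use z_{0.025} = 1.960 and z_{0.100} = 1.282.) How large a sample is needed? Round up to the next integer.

n = (z_{α/2} + z_β)² · σ² / δ²
  = (1.960 + 1.282)² · 1.1² / 0.4²
  = 10.5106 · 1.21 / 0.16
  = 79.49
Finite-population correction (N = 247): 79.49 / (1 + (79.49 − 1)/247) = 60.32.
Round up → n = 61.

n = 61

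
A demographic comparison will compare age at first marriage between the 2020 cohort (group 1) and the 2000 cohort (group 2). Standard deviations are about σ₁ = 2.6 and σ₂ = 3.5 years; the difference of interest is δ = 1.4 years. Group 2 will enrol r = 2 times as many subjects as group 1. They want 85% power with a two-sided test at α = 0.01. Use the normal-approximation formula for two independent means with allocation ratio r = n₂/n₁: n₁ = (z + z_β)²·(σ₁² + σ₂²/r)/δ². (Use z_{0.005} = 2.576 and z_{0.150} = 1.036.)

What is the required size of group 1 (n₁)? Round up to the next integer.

n₁ = (z_{α/2} + z_β)² · (σ₁² + σ₂²/r) / δ²
   = (2.576 + 1.036)² · (2.6² + 3.5²/2) / 1.4²
   = 13.0465 · (6.76 + 6.125) / 1.96
   = 13.0465 · 12.885 / 1.96
   = 85.77
Round up → n₁ = 86; n₂ = r·n₁ = 2 × 86 = 172.

n₁ = 86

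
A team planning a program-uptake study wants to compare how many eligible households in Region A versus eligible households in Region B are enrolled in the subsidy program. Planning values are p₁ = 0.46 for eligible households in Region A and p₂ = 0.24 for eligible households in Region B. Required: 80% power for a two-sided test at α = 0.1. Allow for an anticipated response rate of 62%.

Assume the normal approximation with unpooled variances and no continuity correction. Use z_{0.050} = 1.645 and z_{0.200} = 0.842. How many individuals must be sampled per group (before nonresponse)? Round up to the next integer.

n = (z_{α/2} + z_β)² · [p₁(1−p₁) + p₂(1−p₂)] / (p₁ − p₂)²
  = (1.645 + 0.842)² · (0.46·0.54 + 0.24·0.76) / (0.22)²
  = (2.487)² · (0.2484 + 0.1824) / 0.0484
  = 6.1852 · 0.4308 / 0.0484
  = 55.05
Adjust for 62% response: 55.05 / 0.62 = 88.80.
Round up → n = 89 per group.

n = 89 per group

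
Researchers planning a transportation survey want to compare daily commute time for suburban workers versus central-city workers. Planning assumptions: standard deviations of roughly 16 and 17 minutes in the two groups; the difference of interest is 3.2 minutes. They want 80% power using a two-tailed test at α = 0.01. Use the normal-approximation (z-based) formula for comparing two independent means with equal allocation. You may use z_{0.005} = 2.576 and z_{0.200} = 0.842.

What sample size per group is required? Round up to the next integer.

n = 622 per group

n = (z_{α/2} + z_β)² · (σ₁² + σ₂²) / δ²
  = (2.576 + 0.842)² · (16² + 17² = 545) / 3.2²
  = 11.6827 · 545 / 10.24
  = 621.79
Round up → n = 622 per group.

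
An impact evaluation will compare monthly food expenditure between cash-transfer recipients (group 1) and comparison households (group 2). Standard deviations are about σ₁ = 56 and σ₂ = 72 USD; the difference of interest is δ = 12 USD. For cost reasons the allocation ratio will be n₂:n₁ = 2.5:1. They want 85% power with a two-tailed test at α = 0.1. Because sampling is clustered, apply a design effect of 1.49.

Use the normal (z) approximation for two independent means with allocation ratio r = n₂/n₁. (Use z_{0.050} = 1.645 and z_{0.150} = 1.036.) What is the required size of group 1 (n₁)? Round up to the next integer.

n₁ = (z_{α/2} + z_β)² · (σ₁² + σ₂²/r) / δ²
   = (1.645 + 1.036)² · (56² + 72²/2.5) / 12²
   = 7.1878 · (3136 + 2073.6) / 144
   = 7.1878 · 5209.6 / 144
   = 260.04
Design effect: 1.49 × 260.04 = 387.46.
Round up → n₁ = 388; n₂ = r·n₁ = 2.5 × 388 = 970.

n₁ = 388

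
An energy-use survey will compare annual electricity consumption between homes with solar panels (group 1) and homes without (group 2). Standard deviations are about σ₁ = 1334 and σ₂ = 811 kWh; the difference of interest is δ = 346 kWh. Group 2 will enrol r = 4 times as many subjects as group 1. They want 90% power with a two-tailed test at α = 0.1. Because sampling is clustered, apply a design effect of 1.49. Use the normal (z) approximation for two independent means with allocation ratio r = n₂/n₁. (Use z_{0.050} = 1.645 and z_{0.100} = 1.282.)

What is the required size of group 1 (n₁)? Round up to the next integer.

n₁ = 208

n₁ = (z_{α/2} + z_β)² · (σ₁² + σ₂²/r) / δ²
   = (1.645 + 1.282)² · (1334² + 811²/4) / 346²
   = 8.5673 · (1779556 + 164430.2) / 119716
   = 8.5673 · 1943986.2 / 119716
   = 139.12
Design effect: 1.49 × 139.12 = 207.29.
Round up → n₁ = 208; n₂ = r·n₁ = 4 × 208 = 832.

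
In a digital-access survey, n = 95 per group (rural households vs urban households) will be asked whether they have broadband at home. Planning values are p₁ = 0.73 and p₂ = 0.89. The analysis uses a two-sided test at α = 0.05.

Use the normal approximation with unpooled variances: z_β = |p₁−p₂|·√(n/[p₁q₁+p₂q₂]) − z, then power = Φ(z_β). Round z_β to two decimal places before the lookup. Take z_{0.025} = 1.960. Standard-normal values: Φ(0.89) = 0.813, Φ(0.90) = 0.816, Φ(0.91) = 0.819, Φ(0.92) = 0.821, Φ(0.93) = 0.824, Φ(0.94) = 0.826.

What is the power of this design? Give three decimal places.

z_β = |p₁−p₂|·√(n/[p₁q₁+p₂q₂]) − z_{α/2}
    = 0.16 · √(95/0.2950) − 1.960
    = 0.16 · 17.9453 − 1.960
    = 2.8712 − 1.960 = 0.9112 → 0.91
Power = Φ(0.91) = 0.819.

Power ≈ 0.819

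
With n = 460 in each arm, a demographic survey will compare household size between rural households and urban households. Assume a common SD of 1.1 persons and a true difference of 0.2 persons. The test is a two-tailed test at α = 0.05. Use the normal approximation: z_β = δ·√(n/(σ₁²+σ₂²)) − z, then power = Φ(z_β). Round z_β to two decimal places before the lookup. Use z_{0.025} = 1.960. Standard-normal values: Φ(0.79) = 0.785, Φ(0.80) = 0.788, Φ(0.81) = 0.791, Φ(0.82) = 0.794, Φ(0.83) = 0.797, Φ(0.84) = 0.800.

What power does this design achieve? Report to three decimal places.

Power ≈ 0.788

z_β = δ·√(n/(σ₁²+σ₂²)) − z_{α/2}
    = 0.2 · √(460/2.42) − 1.960
    = 0.2 · 13.78705 − 1.960
    = 2.7574 − 1.960 = 0.7974 → 0.80
Power = Φ(0.80) = 0.788.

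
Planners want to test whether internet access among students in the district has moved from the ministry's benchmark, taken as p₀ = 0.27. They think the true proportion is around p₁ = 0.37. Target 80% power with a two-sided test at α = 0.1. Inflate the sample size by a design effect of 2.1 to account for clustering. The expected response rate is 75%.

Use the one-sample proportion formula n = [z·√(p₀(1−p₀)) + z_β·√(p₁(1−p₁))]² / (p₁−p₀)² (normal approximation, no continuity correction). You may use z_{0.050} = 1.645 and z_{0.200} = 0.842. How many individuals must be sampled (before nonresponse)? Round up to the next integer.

n = [z_{α/2}·√(p₀q₀) + z_β·√(p₁q₁)]² / (p₁ − p₀)²
  = [1.645·√(0.27·0.73) + 0.842·√(0.37·0.63)]² / (0.10)²
  = [1.645·0.4440 + 0.842·0.4828]² / 0.0100
  = [1.1368]² / 0.0100
  = 129.24
Design effect: 2.1 × 129.24 = 271.40.
Adjust for 75% response: 271.40 / 0.75 = 361.87.
Round up → n = 362.

n = 362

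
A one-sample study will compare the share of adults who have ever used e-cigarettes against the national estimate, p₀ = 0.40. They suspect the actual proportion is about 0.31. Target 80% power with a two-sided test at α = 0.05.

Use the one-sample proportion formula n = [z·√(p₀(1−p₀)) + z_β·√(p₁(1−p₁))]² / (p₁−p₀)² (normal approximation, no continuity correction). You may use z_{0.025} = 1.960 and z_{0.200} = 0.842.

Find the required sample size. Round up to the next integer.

n = 225

n = [z_{α/2}·√(p₀q₀) + z_β·√(p₁q₁)]² / (p₁ − p₀)²
  = [1.960·√(0.40·0.60) + 0.842·√(0.31·0.69)]² / (-0.09)²
  = [1.960·0.4899 + 0.842·0.4625]² / 0.0081
  = [1.3496]² / 0.0081
  = 224.87
Round up → n = 225.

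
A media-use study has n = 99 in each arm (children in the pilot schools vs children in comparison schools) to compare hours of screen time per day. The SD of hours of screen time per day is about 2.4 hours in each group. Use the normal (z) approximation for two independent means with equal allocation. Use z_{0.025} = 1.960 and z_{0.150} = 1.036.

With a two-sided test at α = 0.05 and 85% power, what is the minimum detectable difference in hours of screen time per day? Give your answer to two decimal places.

δ = (z_{α/2} + z_β) · √((σ₁²+σ₂²)/n)
  = (1.960 + 1.036) · √(11.52/99)
  = 2.996 · √0.11636
  = 2.996 · 0.3411
  = 1.0220

Minimum detectable difference ≈ 1.02 hours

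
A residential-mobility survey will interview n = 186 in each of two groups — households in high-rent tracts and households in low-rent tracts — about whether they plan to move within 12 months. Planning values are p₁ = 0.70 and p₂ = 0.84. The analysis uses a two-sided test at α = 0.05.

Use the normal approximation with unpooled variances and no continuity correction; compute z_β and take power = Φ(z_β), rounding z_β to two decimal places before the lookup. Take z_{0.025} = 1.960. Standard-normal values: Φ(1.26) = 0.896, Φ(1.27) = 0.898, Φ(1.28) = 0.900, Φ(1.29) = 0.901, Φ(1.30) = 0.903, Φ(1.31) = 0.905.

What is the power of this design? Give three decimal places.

z_β = |p₁−p₂|·√(n/[p₁q₁+p₂q₂]) − z_{α/2}
    = 0.14 · √(186/0.3444) − 1.960
    = 0.14 · 23.2394 − 1.960
    = 3.2535 − 1.960 = 1.2935 → 1.29
Power = Φ(1.29) = 0.901.

Power ≈ 0.901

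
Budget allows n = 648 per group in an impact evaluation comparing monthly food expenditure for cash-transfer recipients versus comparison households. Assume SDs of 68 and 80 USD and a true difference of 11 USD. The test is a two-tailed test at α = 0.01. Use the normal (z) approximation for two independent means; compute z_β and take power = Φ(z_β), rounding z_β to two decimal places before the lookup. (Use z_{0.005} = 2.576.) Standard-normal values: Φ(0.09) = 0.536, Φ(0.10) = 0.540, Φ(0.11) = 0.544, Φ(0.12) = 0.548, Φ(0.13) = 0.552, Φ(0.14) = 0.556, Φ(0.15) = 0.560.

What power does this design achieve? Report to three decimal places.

z_β = δ·√(n/(σ₁²+σ₂²)) − z_{α/2}
    = 11 · √(648/11024) − 2.576
    = 11 · 0.24245 − 2.576
    = 2.6669 − 2.576 = 0.0909 → 0.09
Power = Φ(0.09) = 0.536.

Power ≈ 0.536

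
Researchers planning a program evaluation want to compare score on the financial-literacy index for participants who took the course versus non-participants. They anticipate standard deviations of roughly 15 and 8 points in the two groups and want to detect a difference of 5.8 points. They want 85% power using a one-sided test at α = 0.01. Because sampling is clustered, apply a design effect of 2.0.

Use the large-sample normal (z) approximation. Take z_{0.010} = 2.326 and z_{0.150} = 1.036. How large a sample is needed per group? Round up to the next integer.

n = (z_α + z_β)² · (σ₁² + σ₂²) / δ²
  = (2.326 + 1.036)² · (15² + 8² = 289) / 5.8²
  = 11.3030 · 289 / 33.64
  = 97.10
Design effect: 2.0 × 97.10 = 194.21.
Round up → n = 195 per group.

n = 195 per group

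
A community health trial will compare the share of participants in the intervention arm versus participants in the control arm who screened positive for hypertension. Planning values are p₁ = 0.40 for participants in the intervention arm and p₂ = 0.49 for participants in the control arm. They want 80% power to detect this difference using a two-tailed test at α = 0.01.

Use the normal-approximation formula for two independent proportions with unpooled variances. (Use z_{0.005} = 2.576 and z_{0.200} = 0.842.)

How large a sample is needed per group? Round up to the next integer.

n = (z_{α/2} + z_β)² · [p₁(1−p₁) + p₂(1−p₂)] / (p₁ − p₂)²
  = (2.576 + 0.842)² · (0.40·0.60 + 0.49·0.51) / (-0.09)²
  = (3.418)² · (0.2400 + 0.2499) / 0.0081
  = 11.6827 · 0.4899 / 0.0081
  = 706.59
Round up → n = 707 per group.

n = 707 per group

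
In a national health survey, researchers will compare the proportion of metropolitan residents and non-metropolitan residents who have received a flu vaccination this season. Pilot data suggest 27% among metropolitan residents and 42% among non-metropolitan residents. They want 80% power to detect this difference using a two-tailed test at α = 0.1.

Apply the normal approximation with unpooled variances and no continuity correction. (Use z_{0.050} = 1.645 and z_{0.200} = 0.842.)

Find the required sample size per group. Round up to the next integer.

n = 122 per group

n = (z_{α/2} + z_β)² · [p₁(1−p₁) + p₂(1−p₂)] / (p₁ − p₂)²
  = (1.645 + 0.842)² · (0.27·0.73 + 0.42·0.58) / (-0.15)²
  = (2.487)² · (0.1971 + 0.2436) / 0.0225
  = 6.1852 · 0.4407 / 0.0225
  = 121.15
Round up → n = 122 per group.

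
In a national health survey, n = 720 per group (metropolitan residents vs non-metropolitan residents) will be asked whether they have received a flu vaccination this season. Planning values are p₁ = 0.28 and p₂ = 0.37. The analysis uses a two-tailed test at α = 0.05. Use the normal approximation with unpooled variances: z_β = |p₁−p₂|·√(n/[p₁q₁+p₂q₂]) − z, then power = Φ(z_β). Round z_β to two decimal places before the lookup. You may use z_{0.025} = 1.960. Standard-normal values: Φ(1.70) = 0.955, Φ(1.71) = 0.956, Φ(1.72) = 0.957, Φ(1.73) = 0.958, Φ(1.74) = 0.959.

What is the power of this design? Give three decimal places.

Power ≈ 0.955

z_β = |p₁−p₂|·√(n/[p₁q₁+p₂q₂]) − z_{α/2}
    = 0.09 · √(720/0.4347) − 1.960
    = 0.09 · 40.6978 − 1.960
    = 3.6628 − 1.960 = 1.7028 → 1.70
Power = Φ(1.70) = 0.955.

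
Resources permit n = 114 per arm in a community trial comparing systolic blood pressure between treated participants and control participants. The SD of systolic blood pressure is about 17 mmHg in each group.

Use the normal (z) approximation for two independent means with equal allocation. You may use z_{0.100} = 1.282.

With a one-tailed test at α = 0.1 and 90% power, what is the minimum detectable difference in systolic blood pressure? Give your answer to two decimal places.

δ = (z_α + z_β) · √((σ₁²+σ₂²)/n)
  = (1.282 + 1.282) · √(578/114)
  = 2.564 · √5.0702
  = 2.564 · 2.2517
  = 5.7734

Minimum detectable difference ≈ 5.77 mmHg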